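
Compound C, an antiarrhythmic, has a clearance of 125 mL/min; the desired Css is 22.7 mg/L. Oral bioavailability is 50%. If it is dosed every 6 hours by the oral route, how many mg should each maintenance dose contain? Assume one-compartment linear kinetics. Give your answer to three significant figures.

2040 mg

CL = 125 mL/min × 60/1000 = 7.500 L/h
At steady state, dose per interval replaces the amount cleared in that interval: F·D/τ = CL·Css.
D = CL × Css × τ / F = 7.500 × 22.7 × 6 / 0.5 = 2043 mg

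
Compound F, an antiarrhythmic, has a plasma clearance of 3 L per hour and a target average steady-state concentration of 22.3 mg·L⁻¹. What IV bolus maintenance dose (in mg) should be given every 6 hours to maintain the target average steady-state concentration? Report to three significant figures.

D = CL × Css × τ = 3.000 × 22.3 × 6 = 401.4 mg

401 mg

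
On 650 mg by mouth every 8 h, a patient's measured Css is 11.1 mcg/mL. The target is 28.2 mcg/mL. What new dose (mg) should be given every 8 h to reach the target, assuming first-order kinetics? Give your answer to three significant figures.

1650 mg

With linear kinetics, Css is proportional to dose rate (D/τ) at fixed clearance.
D₂ = D₁ × (Css,target / Css,current) = 650 × 28.2/11.1 = 1651 mg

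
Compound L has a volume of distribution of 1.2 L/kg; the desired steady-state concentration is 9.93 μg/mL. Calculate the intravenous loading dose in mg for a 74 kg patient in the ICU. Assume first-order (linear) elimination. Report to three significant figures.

882 mg

Total Vd = 1.2 × 74 = 88.80 L
LD = Vd × C = 88.80 × 9.930 = 881.8 mg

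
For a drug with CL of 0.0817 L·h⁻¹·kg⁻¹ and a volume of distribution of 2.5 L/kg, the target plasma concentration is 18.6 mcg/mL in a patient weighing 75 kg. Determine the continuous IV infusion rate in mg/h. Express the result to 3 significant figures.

114 mg/h

CL = 0.0817 L·h⁻¹·kg⁻¹ × 75 kg = 6.128 L/h
Maintenance depends on clearance, not Vd — rate in must match rate out.
Infusion rate = CL · Css = 6.128 L/h × 18.6 mg/L = 114.0 mg/h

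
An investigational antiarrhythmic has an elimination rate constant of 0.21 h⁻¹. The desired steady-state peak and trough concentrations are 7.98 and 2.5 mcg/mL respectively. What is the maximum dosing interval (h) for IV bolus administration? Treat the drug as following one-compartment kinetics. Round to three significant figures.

5.53 h

Between IV bolus doses, concentration decays as C = C₀·e^(−kτ), so C_peak/C_trough = e^(kτ).
τ_max = ln(C_peak/C_trough) / k = ln(7.98/2.5) / 0.2100 = 1.161 / 0.2100 = 5.529 h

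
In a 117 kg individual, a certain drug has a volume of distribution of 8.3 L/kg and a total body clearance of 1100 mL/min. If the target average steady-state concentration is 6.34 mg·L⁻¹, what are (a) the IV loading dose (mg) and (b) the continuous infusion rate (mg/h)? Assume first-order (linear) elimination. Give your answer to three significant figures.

Total Vd = 8.3 × 117 = 971.1 L
LD = Vd · C_target = 971.1 × 6.34 = 6157 mg
CL = 1100 mL/min = 1100 × 0.06 = 66.00 L/h
Maintenance infusion rate = CL × Css = 66.00 × 6.34 = 418.4 mg/h

(a) 6160 mg; (b) 418 mg/h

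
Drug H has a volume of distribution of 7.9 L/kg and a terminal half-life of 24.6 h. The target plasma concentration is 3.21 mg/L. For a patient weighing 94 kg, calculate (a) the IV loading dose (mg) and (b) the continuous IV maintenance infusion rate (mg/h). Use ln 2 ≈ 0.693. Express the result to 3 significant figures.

Vd(total) = 94 kg × 7.9 L/kg = 742.6 L
LD = Vd × C = 742.6 × 3.21 = 2384 mg
CL = 0.693 × Vd / t½ = 0.693 × 742.6 / 24.6 = 20.92 L/h
Infusion rate = CL × Css = 20.92 × 3.21 = 67.15 mg/h

(a) 2380 mg; (b) 67.2 mg/h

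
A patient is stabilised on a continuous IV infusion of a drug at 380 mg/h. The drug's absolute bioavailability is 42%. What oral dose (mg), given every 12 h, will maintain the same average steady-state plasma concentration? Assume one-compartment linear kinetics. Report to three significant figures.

To maintain the same Css, the systemic dosing rate must be unchanged: F·D/τ = infusion rate.
D = rate × τ / F = 380 × 12 / 0.42 = 10860 mg

10900 mg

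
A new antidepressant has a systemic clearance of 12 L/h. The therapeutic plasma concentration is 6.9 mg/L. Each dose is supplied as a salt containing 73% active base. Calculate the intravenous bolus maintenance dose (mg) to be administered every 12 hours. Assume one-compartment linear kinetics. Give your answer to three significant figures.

1360 mg

D = CL × Css × τ / S = 12.00 × 6.9 × 12 / 0.73 = 1361 mg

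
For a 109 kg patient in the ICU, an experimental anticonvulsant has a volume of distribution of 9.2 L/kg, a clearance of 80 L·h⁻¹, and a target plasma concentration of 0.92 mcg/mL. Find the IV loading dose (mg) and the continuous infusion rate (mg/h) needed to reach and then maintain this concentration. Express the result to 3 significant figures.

Vd(total) = 109 kg × 9.2 L/kg = 1003 L
LD = Vd · C_target = 1003 × 0.92 = 922.8 mg
Maintenance infusion rate = CL × Css = 80.00 × 0.92 = 73.60 mg/h

(a) 923 mg; (b) 73.6 mg/h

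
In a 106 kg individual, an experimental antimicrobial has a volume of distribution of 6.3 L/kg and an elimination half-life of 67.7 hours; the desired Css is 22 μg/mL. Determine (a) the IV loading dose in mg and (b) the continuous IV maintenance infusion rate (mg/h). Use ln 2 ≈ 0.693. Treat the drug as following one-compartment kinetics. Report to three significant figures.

Vd(total) = 106 kg × 6.3 L/kg = 667.8 L
LD = Vd × C = 667.8 × 22 = 14690 mg
CL = 0.693 × Vd / t½ = 0.693 × 667.8 / 67.7 = 6.836 L/h
Infusion rate = CL × Css = 6.836 × 22 = 150.4 mg/h

(a) 14700 mg; (b) 150 mg/h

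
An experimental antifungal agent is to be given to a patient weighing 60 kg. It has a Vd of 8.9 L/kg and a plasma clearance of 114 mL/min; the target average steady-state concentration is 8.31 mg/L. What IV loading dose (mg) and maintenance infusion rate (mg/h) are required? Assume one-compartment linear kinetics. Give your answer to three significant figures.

(a) 4440 mg; (b) 56.8 mg/h

Total Vd = 8.9 × 60 = 534.0 L
Loading dose = Vd × C = 534.0 × 8.31 = 4438 mg
CL = 114 mL/min × 60/1000 = 6.840 L/h
Maintenance infusion rate = CL × Css = 6.840 × 8.31 = 56.84 mg/h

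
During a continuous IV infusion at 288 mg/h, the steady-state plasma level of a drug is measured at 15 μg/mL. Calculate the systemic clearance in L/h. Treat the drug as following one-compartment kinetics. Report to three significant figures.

19.2 L/h

At steady state, infusion rate = CL × Css, so CL = rate / Css.
CL = 288 / 15 = 19.20 L/h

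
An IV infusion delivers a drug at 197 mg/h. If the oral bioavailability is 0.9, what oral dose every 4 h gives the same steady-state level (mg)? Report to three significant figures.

To maintain the same Css, the systemic dosing rate must be unchanged: F·D/τ = infusion rate.
D = rate × τ / F = 197 × 4 / 0.9 = 875.6 mg

876 mg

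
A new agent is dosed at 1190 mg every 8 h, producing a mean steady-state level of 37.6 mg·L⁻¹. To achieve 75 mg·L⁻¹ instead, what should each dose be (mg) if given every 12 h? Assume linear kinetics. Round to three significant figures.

For first-order elimination, Css ∝ F·D/(CL·τ); F and CL are unchanged, so Css ∝ D/τ.
D₂ = D₁ × (Css,target / Css,current) × (τ₂/τ₁) = 1190 × (75/37.6) × (12/8) = 3561 mg

3560 mg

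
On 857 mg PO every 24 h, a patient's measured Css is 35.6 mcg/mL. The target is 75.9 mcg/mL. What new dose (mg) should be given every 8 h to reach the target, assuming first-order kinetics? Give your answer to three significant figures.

609 mg

For first-order elimination, Css ∝ F·D/(CL·τ); F and CL are unchanged, so Css ∝ D/τ.
D₂ = D₁ × (Css,target / Css,current) × (τ₂/τ₁) = 857 × (75.9/35.6) × (8/24) = 609.0 mg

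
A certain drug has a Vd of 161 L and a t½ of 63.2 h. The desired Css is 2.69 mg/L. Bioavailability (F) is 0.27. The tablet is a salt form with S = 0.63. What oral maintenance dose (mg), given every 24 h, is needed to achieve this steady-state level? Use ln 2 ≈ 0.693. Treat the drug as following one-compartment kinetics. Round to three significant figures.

670 mg

CL = ln 2 · Vd / t½ = 0.693 × 161.0 / 63.2 = 1.765 L/h
D = CL × Css × τ / F / S = 1.765 × 2.69 × 24 / 0.27 / 0.63 = 669.9 mg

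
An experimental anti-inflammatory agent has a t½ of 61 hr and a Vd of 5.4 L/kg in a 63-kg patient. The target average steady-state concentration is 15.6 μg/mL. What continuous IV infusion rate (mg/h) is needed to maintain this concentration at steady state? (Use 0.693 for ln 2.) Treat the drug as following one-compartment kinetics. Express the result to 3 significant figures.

Vd(total) = 63 kg × 5.4 L/kg = 340.2 L
CL = 0.693 × Vd / t½ = 0.693 × 340.2 / 61 = 3.865 L/h
Infusion rate = CL × Css = 3.865 × 15.6 = 60.29 mg/h

60.3 mg/h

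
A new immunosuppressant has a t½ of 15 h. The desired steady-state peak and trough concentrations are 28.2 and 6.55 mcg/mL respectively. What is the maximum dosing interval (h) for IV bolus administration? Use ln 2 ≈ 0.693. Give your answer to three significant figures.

31.6 h

k = 0.693 / t½ = 0.693 / 15 = 0.04620 h⁻¹
Between IV bolus doses, concentration decays as C = C₀·e^(−kτ), so C_peak/C_trough = e^(kτ).
τ_max = ln(C_peak/C_trough) / k = ln(28.2/6.55) / 0.04620 = 1.460 / 0.04620 = 31.60 h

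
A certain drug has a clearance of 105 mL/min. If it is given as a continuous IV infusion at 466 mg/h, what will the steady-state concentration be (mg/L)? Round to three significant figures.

CL = 105 mL/min × 60/1000 = 6.300 L/h
Css = rate / CL = 466 / 6.300 = 73.97 mg/L

74.0 mg/L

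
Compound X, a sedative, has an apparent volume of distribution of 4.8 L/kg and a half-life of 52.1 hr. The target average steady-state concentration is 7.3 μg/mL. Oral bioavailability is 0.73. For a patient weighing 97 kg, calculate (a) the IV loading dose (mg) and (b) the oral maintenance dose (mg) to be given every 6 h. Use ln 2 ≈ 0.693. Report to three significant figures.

Vd(total) = 97 kg × 4.8 L/kg = 465.6 L
LD = Vd × C = 465.6 × 7.3 = 3399 mg
CL = 0.693 × Vd / t½ = 0.693 × 465.6 / 52.1 = 6.193 L/h
D = CL × Css × τ / F = 6.193 × 7.3 × 6 / 0.73 = 371.6 mg

(a) 3400 mg; (b) 372 mg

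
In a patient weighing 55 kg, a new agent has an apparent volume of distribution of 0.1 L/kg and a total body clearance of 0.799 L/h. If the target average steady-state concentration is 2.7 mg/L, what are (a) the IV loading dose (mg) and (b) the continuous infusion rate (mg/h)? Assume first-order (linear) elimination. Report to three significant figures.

Vd(total) = 55 kg × 0.1 L/kg = 5.500 L
LD = Vd · C_target = 5.500 × 2.7 = 14.85 mg
Infusion rate = 0.7990 L/h × 2.7 mg/L = 2.157 mg/h

(a) 14.9 mg; (b) 2.16 mg/h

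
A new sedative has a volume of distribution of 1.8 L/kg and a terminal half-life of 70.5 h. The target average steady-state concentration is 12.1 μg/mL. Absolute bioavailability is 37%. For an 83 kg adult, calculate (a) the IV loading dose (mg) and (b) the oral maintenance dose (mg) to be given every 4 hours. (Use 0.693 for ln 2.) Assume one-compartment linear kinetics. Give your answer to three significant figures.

Total Vd = 1.8 × 83 = 149.4 L
LD = Vd × C = 149.4 × 12.1 = 1808 mg
CL = 0.693 × Vd / t½ = 0.693 × 149.4 / 70.5 = 1.469 L/h
D = CL × Css × τ / F = 1.469 × 12.1 × 4 / 0.37 = 192.2 mg

(a) 1810 mg; (b) 192 mg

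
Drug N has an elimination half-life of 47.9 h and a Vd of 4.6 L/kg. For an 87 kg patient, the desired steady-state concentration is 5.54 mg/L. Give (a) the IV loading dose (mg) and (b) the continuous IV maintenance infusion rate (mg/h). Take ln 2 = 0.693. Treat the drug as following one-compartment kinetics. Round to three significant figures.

Vd = 4.6 L/kg × 87 kg = 400.2 L
LD = Vd × C = 400.2 × 5.54 = 2217 mg
CL = 0.693 × Vd / t½ = 0.693 × 400.2 / 47.9 = 5.790 L/h
Infusion rate = CL × Css = 5.790 × 5.54 = 32.08 mg/h

(a) 2220 mg; (b) 32.1 mg/h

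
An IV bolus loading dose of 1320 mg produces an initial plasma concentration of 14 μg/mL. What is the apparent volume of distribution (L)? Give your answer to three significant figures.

94.3 L

Immediately after an IV bolus, C₀ = Dose / Vd, so Vd = Dose / C₀.
Vd = 1320 / 14 = 94.29 L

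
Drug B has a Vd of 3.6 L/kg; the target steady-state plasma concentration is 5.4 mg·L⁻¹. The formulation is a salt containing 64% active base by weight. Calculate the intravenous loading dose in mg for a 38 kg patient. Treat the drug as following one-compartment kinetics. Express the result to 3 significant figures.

Vd(total) = 38 kg × 3.6 L/kg = 136.8 L
The loading dose fills Vd to the target concentration.
LD = Vd × C / S = 136.8 × 5.400 / 0.64 = 1154 mg

1150 mg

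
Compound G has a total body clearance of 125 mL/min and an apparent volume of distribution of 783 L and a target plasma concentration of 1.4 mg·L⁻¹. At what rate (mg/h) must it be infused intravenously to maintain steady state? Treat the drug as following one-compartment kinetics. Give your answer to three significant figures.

CL = 125 mL/min × 60/1000 = 7.500 L/h
At steady state, infusion rate equals elimination rate: rate in = CL × Css.
Rate = CL × Css = 7.500 × 1.4 = 10.50 mg/h

10.5 mg/h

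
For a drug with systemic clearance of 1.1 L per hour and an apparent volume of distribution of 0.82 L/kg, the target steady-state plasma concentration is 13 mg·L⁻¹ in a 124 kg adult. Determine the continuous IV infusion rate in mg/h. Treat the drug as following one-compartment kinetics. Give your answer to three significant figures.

Infusion rate = CL · Css = 1.100 L/h × 13 mg/L = 14.30 mg/h

14.3 mg/h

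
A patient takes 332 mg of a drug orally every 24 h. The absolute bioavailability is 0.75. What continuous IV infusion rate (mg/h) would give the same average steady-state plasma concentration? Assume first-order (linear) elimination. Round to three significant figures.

Equivalent systemic input: infusion rate = F·D/τ.
Rate = 0.75 × 332 / 24 = 10.38 mg/h

10.4 mg/h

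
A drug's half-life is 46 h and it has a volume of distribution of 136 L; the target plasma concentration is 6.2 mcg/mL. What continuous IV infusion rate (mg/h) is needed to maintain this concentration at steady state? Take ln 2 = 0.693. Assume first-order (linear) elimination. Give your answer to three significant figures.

CL = ln 2 · Vd / t½ = 0.693 × 136.0 / 46 = 2.049 L/h
Infusion rate = CL × Css = 2.049 × 6.2 = 12.70 mg/h

12.7 mg/h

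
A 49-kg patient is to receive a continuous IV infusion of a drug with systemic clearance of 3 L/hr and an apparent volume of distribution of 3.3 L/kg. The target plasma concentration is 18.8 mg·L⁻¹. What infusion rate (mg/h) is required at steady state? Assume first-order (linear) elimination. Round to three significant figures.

56.4 mg/h

Infusion rate = CL · Css = 3.000 L/h × 18.8 mg/L = 56.40 mg/h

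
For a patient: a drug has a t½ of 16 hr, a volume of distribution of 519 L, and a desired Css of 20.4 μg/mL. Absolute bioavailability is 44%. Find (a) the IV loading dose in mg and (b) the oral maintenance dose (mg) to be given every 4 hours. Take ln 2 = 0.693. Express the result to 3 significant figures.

LD = Vd × C = 519.0 × 20.4 = 10590 mg
CL = 0.693 × Vd / t½ = 0.693 × 519.0 / 16 = 22.48 L/h
D = CL × Css × τ / F = 22.48 × 20.4 × 4 / 0.44 = 4169 mg

(a) 10600 mg; (b) 4170 mg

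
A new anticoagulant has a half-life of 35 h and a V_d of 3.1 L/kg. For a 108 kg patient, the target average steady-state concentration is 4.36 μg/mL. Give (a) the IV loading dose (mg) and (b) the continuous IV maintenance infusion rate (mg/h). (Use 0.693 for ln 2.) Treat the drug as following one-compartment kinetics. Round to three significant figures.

(a) 1460 mg; (b) 28.9 mg/h

Total Vd = 3.1 × 108 = 334.8 L
LD = Vd × C = 334.8 × 4.36 = 1460 mg
CL = 0.693 × Vd / t½ = 0.693 × 334.8 / 35 = 6.629 L/h
Infusion rate = CL × Css = 6.629 × 4.36 = 28.90 mg/h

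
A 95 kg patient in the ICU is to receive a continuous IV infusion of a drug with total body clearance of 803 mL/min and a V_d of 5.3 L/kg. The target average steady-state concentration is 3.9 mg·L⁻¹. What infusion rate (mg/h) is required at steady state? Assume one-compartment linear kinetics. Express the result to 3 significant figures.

Convert clearance: 803 mL/min × 60 min/h ÷ 1000 mL/L = 48.18 L/h
Rate = CL × Css = 48.18 × 3.9 = 187.9 mg/h

188 mg/h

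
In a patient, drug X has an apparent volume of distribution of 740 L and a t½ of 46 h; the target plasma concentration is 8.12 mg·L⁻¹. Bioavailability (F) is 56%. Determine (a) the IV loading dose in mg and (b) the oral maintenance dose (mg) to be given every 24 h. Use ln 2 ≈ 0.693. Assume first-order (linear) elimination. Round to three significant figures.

(a) 6010 mg; (b) 3880 mg

LD = Vd × C = 740.0 × 8.12 = 6009 mg
CL = 0.693 × Vd / t½ = 0.693 × 740.0 / 46 = 11.15 L/h
D = CL × Css × τ / F = 11.15 × 8.12 × 24 / 0.56 = 3880 mg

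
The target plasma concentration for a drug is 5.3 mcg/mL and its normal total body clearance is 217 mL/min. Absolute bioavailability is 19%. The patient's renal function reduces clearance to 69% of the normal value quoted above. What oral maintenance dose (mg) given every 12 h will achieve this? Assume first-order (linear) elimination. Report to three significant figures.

3010 mg

CL = 217 mL/min × 60/1000 = 13.02 L/h
Patient clearance = 0.69 × 13.02 = 8.984 L/h
At steady state, dose per interval replaces the amount cleared in that interval: F·D/τ = CL·Css.
D = CL × Css × τ / F = 8.984 × 5.3 × 12 / 0.19 = 3007 mg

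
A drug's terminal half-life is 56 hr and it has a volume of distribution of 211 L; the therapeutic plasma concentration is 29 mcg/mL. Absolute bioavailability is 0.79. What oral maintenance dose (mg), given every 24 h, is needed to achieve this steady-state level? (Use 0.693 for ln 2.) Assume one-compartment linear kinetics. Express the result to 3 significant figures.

2300 mg

CL = ln 2 · Vd / t½ = 0.693 × 211.0 / 56 = 2.611 L/h
D = CL × Css × τ / F = 2.611 × 29 × 24 / 0.79 = 2300 mg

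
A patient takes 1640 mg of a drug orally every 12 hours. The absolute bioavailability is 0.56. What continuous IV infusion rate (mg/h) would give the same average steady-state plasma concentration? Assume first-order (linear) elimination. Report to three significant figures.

76.5 mg/h

Equivalent systemic input: infusion rate = F·D/τ.
Rate = 0.56 × 1640 / 12 = 76.53 mg/h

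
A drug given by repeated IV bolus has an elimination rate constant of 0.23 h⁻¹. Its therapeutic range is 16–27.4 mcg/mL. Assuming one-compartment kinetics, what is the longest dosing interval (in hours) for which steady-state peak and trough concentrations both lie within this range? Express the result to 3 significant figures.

2.34 h

Between IV bolus doses, concentration decays as C = C₀·e^(−kτ), so C_peak/C_trough = e^(kτ).
τ_max = ln(C_peak/C_trough) / k = ln(27.4/16) / 0.2300 = 0.5380 / 0.2300 = 2.339 h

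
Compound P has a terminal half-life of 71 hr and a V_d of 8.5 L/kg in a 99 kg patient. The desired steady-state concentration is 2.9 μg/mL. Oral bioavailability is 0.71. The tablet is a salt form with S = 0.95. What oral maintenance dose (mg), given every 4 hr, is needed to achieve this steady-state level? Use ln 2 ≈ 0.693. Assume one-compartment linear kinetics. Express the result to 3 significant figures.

Vd = 8.5 L/kg × 99 kg = 841.5 L
k = 0.693/71 = 0.009761 h⁻¹, so CL = k·Vd = 0.009761 × 841.5 = 8.214 L/h
D = CL × Css × τ / F / S = 8.214 × 2.9 × 4 / 0.71 / 0.95 = 141.3 mg

141 mg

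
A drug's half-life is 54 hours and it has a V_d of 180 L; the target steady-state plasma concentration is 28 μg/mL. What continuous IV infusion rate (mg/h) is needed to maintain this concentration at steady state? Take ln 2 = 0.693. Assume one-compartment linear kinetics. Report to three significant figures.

64.7 mg/h

CL = ln 2 · Vd / t½ = 0.693 × 180.0 / 54 = 2.310 L/h
Infusion rate = CL × Css = 2.310 × 28 = 64.68 mg/h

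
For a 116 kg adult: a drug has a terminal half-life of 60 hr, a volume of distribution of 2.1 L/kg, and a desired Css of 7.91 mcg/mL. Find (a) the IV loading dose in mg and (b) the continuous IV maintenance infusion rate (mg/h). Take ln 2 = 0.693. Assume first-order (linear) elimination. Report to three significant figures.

Vd = 2.1 L/kg × 116 kg = 243.6 L
LD = Vd × C = 243.6 × 7.91 = 1927 mg
CL = 0.693 × Vd / t½ = 0.693 × 243.6 / 60 = 2.814 L/h
Infusion rate = CL × Css = 2.814 × 7.91 = 22.26 mg/h

(a) 1930 mg; (b) 22.3 mg/h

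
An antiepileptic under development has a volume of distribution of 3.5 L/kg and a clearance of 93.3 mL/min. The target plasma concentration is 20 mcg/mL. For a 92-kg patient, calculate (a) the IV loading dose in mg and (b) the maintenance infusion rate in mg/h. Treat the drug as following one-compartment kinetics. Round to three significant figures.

(a) 6440 mg; (b) 112 mg/h

Total Vd = 3.5 × 92 = 322.0 L
LD = Vd · C_target = 322.0 × 20 = 6440 mg
CL = 93.3 mL/min × 60/1000 = 5.598 L/h
Infusion rate = 5.598 L/h × 20 mg/L = 112.0 mg/h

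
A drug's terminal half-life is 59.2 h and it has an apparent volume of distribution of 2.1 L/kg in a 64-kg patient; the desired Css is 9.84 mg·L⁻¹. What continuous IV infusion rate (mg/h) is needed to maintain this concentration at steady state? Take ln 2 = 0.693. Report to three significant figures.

15.5 mg/h

Total Vd = 2.1 × 64 = 134.4 L
k = 0.693/59.2 = 0.01171 h⁻¹, so CL = k·Vd = 0.01171 × 134.4 = 1.574 L/h
Infusion rate = CL × Css = 1.574 × 9.84 = 15.49 mg/h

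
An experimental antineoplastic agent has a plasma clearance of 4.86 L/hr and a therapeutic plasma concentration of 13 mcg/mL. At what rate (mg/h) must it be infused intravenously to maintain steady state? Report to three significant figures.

Rate = CL × Css = 4.860 × 13 = 63.18 mg/h

63.2 mg/h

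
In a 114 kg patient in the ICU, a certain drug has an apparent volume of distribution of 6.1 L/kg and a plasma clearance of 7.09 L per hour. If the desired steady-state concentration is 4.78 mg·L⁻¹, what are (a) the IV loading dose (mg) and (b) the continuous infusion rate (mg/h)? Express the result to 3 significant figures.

Vd = 6.1 L/kg × 114 kg = 695.4 L
Loading: fill Vd to C_target → 695.4 L × 4.78 mg/L = 3324 mg
Maintenance: replace elimination → rate = CL × Css = 7.090 × 4.78 = 33.89 mg/h

(a) 3320 mg; (b) 33.9 mg/h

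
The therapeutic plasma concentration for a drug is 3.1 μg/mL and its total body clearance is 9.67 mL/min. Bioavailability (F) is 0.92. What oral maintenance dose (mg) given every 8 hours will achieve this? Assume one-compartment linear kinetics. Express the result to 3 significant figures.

15.6 mg

CL = 9.67 mL/min = 9.67 × 0.06 = 0.5802 L/h
D = CL × Css × τ / F = 0.5802 × 3.1 × 8 / 0.92 = 15.64 mg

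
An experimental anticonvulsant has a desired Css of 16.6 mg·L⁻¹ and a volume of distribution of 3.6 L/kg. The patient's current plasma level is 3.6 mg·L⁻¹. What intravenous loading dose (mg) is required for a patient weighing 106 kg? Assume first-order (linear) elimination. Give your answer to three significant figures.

4960 mg

Vd(total) = 106 kg × 3.6 L/kg = 381.6 L
Concentration deficit ΔC = 16.6 − 3.6 = 13.00 mg/L
LD = Vd × ΔC = 381.6 × 13.00 = 4961 mg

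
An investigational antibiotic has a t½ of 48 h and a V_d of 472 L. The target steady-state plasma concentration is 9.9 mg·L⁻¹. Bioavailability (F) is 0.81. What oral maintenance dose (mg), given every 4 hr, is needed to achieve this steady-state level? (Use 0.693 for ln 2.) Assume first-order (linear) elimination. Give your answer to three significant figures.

333 mg

CL = ln 2 · Vd / t½ = 0.693 × 472.0 / 48 = 6.815 L/h
D = CL × Css × τ / F = 6.815 × 9.9 × 4 / 0.81 = 333.2 mg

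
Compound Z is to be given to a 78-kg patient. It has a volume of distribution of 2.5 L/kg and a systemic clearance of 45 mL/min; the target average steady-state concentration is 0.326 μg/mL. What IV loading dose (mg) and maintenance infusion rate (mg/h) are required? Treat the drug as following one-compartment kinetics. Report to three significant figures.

(a) 63.6 mg; (b) 0.880 mg/h

Total Vd = 2.5 × 78 = 195.0 L
Loading dose = Vd × C = 195.0 × 0.326 = 63.57 mg
Convert clearance: 45 mL/min × 60 min/h ÷ 1000 mL/L = 2.700 L/h
Maintenance: replace elimination → rate = CL × Css = 2.700 × 0.326 = 0.8802 mg/h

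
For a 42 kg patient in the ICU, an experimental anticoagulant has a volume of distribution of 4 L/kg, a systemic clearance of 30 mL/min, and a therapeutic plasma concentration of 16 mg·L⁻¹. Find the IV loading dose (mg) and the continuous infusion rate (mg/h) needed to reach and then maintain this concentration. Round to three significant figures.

(a) 2690 mg; (b) 28.8 mg/h

Vd = 4 L/kg × 42 kg = 168.0 L
Loading dose = Vd × C = 168.0 × 16 = 2688 mg
Convert clearance: 30 mL/min × 60 min/h ÷ 1000 mL/L = 1.800 L/h
Maintenance infusion rate = CL × Css = 1.800 × 16 = 28.80 mg/h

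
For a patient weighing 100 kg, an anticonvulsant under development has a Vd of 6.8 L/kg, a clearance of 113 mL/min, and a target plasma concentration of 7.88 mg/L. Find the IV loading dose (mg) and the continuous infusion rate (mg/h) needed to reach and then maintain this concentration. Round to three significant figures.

(a) 5360 mg; (b) 53.4 mg/h

Vd = 6.8 L/kg × 100 kg = 680.0 L
Loading: fill Vd to C_target → 680.0 L × 7.88 mg/L = 5358 mg
CL = 113 mL/min = 113 × 0.06 = 6.780 L/h
Maintenance: replace elimination → rate = CL × Css = 6.780 × 7.88 = 53.43 mg/h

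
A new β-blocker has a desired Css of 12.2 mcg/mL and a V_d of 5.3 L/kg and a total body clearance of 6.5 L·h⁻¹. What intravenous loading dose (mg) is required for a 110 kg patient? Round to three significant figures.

Total Vd = 5.3 × 110 = 583.0 L
LD = Vd × C = 583.0 × 12.20 = 7113 mg

7110 mg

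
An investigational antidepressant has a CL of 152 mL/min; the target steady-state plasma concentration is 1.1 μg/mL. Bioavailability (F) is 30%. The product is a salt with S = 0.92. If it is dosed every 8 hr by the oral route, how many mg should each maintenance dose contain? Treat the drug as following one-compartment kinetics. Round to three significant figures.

CL = 152 mL/min = 152 × 0.06 = 9.120 L/h
At steady state, dose per interval replaces the amount cleared in that interval: F·S·D/τ = CL·Css.
D = CL × Css × τ / F / S = 9.120 × 1.1 × 8 / 0.3 / 0.92 = 290.8 mg

291 mg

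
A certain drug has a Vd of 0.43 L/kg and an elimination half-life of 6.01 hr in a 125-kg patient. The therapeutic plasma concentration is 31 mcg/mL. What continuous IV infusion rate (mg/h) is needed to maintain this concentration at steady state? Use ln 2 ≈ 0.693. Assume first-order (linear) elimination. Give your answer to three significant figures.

Vd(total) = 125 kg × 0.43 L/kg = 53.75 L
CL = ln 2 · Vd / t½ = 0.693 × 53.75 / 6.01 = 6.198 L/h
Infusion rate = CL × Css = 6.198 × 31 = 192.1 mg/h

192 mg/h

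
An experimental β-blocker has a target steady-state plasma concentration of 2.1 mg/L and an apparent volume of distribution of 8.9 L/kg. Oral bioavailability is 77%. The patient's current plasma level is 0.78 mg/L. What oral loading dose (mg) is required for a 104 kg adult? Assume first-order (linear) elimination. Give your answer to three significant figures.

Total Vd = 8.9 × 104 = 925.6 L
Concentration deficit ΔC = 2.1 − 0.78 = 1.320 mg/L
LD = Vd × ΔC / F = 925.6 × 1.320 / 0.77 = 1587 mg

1590 mg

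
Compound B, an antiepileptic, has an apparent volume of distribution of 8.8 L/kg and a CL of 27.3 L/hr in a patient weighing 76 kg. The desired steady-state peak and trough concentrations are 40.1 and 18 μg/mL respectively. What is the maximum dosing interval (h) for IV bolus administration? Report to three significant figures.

19.6 h

Vd(total) = 76 kg × 8.8 L/kg = 668.8 L
k = CL / Vd = 27.30 / 668.8 = 0.04082 h⁻¹
Between IV bolus doses, concentration decays as C = C₀·e^(−kτ), so C_peak/C_trough = e^(kτ).
τ_max = ln(C_peak/C_trough) / k = ln(40.1/18) / 0.04082 = 0.8010 / 0.04082 = 19.62 h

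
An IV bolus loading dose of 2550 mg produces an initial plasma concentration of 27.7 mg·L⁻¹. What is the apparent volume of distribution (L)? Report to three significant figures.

92.1 L

Immediately after an IV bolus, C₀ = Dose / Vd, so Vd = Dose / C₀.
Vd = 2550 / 27.7 = 92.06 L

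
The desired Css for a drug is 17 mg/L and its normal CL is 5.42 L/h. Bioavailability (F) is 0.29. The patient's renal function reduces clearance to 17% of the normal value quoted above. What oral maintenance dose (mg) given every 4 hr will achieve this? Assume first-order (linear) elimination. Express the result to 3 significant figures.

216 mg

Patient clearance = 0.17 × 5.420 = 0.9214 L/h
D = CL × Css × τ / F = 0.9214 × 17 × 4 / 0.29 = 216.1 mg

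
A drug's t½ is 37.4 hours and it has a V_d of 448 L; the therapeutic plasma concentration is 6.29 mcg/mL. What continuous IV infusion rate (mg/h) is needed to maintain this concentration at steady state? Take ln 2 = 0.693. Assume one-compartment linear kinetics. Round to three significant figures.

52.2 mg/h

CL = 0.693 × Vd / t½ = 0.693 × 448.0 / 37.4 = 8.301 L/h
Infusion rate = CL × Css = 8.301 × 6.29 = 52.21 mg/h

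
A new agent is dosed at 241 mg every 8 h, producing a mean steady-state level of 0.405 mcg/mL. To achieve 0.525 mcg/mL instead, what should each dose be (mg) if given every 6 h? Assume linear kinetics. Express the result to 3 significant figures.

234 mg

For first-order elimination, Css ∝ F·D/(CL·τ); F and CL are unchanged, so Css ∝ D/τ.
D₂ = D₁ × (Css,target / Css,current) × (τ₂/τ₁) = 241 × (0.525/0.405) × (6/8) = 234.3 mg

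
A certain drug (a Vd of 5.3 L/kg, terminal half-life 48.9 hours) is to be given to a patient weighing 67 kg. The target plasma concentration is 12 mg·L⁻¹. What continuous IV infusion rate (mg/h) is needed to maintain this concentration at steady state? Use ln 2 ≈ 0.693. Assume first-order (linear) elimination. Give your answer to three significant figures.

60.4 mg/h

Vd = 5.3 L/kg × 67 kg = 355.1 L
k = 0.693/48.9 = 0.01417 h⁻¹, so CL = k·Vd = 0.01417 × 355.1 = 5.032 L/h
Infusion rate = CL × Css = 5.032 × 12 = 60.38 mg/h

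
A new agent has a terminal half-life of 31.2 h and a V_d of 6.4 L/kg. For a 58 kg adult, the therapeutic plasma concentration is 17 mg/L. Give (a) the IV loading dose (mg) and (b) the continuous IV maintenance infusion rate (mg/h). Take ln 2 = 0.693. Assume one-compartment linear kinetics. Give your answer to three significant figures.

(a) 6310 mg; (b) 140 mg/h

Vd = 6.4 L/kg × 58 kg = 371.2 L
LD = Vd × C = 371.2 × 17 = 6310 mg
CL = 0.693 × Vd / t½ = 0.693 × 371.2 / 31.2 = 8.245 L/h
Infusion rate = CL × Css = 8.245 × 17 = 140.2 mg/h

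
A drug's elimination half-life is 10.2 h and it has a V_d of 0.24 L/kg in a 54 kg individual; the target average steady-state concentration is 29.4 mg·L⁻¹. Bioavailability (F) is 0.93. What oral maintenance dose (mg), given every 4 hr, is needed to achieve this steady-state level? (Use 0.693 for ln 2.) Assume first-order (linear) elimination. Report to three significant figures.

111 mg

Total Vd = 0.24 × 54 = 12.96 L
k = 0.693/10.2 = 0.06794 h⁻¹, so CL = k·Vd = 0.06794 × 12.96 = 0.8805 L/h
D = CL × Css × τ / F = 0.8805 × 29.4 × 4 / 0.93 = 111.3 mg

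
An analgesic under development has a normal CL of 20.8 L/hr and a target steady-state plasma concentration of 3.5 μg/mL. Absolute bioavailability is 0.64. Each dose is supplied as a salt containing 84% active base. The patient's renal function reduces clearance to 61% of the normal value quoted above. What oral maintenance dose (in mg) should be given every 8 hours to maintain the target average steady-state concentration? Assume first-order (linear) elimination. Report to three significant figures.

661 mg

Patient clearance = 0.61 × 20.80 = 12.69 L/h
D = CL × Css × τ / F / S = 12.69 × 3.5 × 8 / 0.64 / 0.84 = 660.9 mg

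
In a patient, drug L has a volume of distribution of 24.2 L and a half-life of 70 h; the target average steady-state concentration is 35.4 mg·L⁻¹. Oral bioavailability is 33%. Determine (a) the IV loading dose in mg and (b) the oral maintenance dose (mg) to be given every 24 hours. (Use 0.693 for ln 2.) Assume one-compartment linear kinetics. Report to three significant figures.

LD = Vd × C = 24.20 × 35.4 = 856.7 mg
CL = 0.693 × Vd / t½ = 0.693 × 24.20 / 70 = 0.2396 L/h
D = CL × Css × τ / F = 0.2396 × 35.4 × 24 / 0.33 = 616.9 mg

(a) 857 mg; (b) 617 mg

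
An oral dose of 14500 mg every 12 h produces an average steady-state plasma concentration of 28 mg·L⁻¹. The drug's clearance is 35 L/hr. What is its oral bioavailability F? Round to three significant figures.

0.811

F·D/τ = CL·Css at steady state → F = CL·Css·τ / D.
F = 35 × 28 × 12 / 14500 = 0.811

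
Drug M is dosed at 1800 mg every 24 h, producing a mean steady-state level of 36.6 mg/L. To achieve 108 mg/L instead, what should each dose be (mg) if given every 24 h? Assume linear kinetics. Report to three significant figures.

For first-order elimination, Css ∝ F·D/(CL·τ); F and CL are unchanged, so Css ∝ D/τ.
D₂ = D₁ × (Css,target / Css,current) = 1800 × 108/36.6 = 5311 mg

5310 mg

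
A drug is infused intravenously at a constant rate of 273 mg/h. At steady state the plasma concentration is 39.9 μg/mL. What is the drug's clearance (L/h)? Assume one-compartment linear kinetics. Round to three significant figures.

6.84 L/h

At steady state, infusion rate = CL × Css, so CL = rate / Css.
CL = 273 / 39.9 = 6.842 L/h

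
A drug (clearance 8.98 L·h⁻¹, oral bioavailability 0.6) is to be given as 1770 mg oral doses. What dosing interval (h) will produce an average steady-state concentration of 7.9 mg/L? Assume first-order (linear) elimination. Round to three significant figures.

F·D/τ = CL·Css → τ = F·D / (CL·Css).
τ = 0.6 × 1770 / (8.98 × 7.9) = 14.97 h

15.0 h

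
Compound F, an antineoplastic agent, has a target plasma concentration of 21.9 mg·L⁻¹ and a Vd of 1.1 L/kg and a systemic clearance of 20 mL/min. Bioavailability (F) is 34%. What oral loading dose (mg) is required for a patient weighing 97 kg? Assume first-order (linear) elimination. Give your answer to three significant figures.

6870 mg

Vd(total) = 97 kg × 1.1 L/kg = 106.7 L
LD = Vd × C / F = 106.7 × 21.90 / 0.34 = 6873 mg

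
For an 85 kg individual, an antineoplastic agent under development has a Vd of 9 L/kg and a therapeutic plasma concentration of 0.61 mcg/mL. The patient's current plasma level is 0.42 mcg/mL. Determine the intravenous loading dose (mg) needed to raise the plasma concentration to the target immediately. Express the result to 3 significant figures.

145 mg

Total Vd = 9 × 85 = 765.0 L
Concentration deficit ΔC = 0.61 − 0.42 = 0.1900 mg/L
LD = Vd × ΔC = 765.0 × 0.1900 = 145.4 mg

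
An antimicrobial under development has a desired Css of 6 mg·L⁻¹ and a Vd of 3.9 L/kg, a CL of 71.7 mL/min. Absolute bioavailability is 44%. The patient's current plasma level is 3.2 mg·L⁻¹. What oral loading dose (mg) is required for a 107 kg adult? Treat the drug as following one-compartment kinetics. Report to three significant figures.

Vd = 3.9 L/kg × 107 kg = 417.3 L
The loading dose fills Vd to the target concentration.
Concentration deficit ΔC = 6 − 3.2 = 2.800 mg/L
LD = Vd × ΔC / F = 417.3 × 2.800 / 0.44 = 2656 mg

2660 mg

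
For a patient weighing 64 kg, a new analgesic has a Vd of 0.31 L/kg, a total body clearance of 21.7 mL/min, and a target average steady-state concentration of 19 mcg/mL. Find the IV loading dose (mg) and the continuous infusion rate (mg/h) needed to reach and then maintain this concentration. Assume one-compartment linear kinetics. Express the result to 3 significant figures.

(a) 377 mg; (b) 24.7 mg/h

Vd = 0.31 L/kg × 64 kg = 19.84 L
Loading: fill Vd to C_target → 19.84 L × 19 mg/L = 377.0 mg
Convert clearance: 21.7 mL/min × 60 min/h ÷ 1000 mL/L = 1.302 L/h
Maintenance: replace elimination → rate = CL × Css = 1.302 × 19 = 24.74 mg/h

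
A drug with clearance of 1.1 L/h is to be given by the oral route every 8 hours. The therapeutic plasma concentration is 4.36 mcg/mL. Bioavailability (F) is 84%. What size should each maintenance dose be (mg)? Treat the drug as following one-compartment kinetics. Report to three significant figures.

45.7 mg

At steady state, dose per interval replaces the amount cleared in that interval: F·D/τ = CL·Css.
D = CL × Css × τ / F = 1.100 × 4.36 × 8 / 0.84 = 45.68 mg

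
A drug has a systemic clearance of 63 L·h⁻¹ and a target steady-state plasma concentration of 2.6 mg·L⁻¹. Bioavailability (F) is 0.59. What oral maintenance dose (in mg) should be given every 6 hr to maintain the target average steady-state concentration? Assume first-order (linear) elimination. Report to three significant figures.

D = CL × Css × τ / F = 63.00 × 2.6 × 6 / 0.59 = 1666 mg

1670 mg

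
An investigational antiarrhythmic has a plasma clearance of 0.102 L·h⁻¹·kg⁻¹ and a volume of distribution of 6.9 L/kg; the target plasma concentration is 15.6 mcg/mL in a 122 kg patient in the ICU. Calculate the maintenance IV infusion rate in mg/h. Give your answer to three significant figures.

194 mg/h

CL = 0.102 L·h⁻¹·kg⁻¹ × 122 kg = 12.44 L/h
At steady state, infusion rate equals elimination rate: rate in = CL × Css.
R₀ = 12.44 × 15.6 = 194.1 mg/h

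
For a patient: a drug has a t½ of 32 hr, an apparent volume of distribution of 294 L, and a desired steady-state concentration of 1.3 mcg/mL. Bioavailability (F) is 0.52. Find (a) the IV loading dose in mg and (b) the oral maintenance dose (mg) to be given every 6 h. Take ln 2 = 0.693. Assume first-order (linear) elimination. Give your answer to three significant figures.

LD = Vd × C = 294.0 × 1.3 = 382.2 mg
CL = 0.693 × Vd / t½ = 0.693 × 294.0 / 32 = 6.367 L/h
D = CL × Css × τ / F = 6.367 × 1.3 × 6 / 0.52 = 95.51 mg

(a) 382 mg; (b) 95.5 mg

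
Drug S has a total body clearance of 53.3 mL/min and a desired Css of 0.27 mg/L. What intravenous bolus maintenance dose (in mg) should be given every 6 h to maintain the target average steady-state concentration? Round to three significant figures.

5.18 mg

CL = 53.3 mL/min = 53.3 × 0.06 = 3.198 L/h
D = CL × Css × τ = 3.198 × 0.27 × 6 = 5.181 mg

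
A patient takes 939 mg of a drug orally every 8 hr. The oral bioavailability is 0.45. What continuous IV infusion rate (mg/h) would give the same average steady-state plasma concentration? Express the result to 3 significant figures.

52.8 mg/h

Equivalent systemic input: infusion rate = F·D/τ.
Rate = 0.45 × 939 / 8 = 52.82 mg/h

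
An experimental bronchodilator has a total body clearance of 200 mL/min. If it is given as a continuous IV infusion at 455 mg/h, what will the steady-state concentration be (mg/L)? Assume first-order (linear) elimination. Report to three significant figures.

CL = 200 mL/min × 60/1000 = 12.00 L/h
Css = rate / CL = 455 / 12.00 = 37.92 mg/L

37.9 mg/L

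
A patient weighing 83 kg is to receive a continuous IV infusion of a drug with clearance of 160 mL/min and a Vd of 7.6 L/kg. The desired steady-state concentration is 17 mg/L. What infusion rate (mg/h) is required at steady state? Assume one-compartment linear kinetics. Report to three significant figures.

163 mg/h

CL = 160 mL/min × 60/1000 = 9.600 L/h
R₀ = 9.600 × 17 = 163.2 mg/h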